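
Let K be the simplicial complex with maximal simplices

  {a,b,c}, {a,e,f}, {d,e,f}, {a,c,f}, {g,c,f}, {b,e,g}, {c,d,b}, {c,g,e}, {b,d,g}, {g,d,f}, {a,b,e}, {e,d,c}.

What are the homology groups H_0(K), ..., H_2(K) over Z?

K has 7 vertices, 18 edges, 12 triangles.
rank ∂_0 = 0, rank ∂_1 = 6 ⇒ b_0 = 7 − 0 − 6 = 1; all invariant factors of ∂_1 are 1 so no torsion. So H_0 = Z.
rank ∂_1 = 6, rank ∂_2 = 12 ⇒ b_1 = 18 − 6 − 12 = 0; ∂_2 has invariant factor(s) [2] giving torsion. So H_1 = Z/2Z.
rank ∂_2 = 12, rank ∂_3 = 0 ⇒ b_2 = 12 − 12 − 0 = 0. So H_2 = 0.

H_0 ≅ Z,  H_1 ≅ Z/2Z,  H_2 = 0.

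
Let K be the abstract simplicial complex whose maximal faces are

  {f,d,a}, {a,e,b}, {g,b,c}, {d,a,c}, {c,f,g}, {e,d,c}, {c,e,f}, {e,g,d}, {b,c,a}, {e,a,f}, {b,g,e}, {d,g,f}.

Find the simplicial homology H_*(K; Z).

K has 7 vertices, 18 edges, 12 triangles.
rank ∂_0 = 0, rank ∂_1 = 6 ⇒ b_0 = 7 − 0 − 6 = 1; all invariant factors of ∂_1 are 1 so no torsion. So H_0 = Z.
rank ∂_1 = 6, rank ∂_2 = 12 ⇒ b_1 = 18 − 6 − 12 = 0; ∂_2 has invariant factor(s) [2] giving torsion. So H_1 = Z_2.
rank ∂_2 = 12, rank ∂_3 = 0 ⇒ b_2 = 12 − 12 − 0 = 0. So H_2 = 0.

H_0 ≅ Z,  H_1 ≅ Z_2,  H_2 = 0.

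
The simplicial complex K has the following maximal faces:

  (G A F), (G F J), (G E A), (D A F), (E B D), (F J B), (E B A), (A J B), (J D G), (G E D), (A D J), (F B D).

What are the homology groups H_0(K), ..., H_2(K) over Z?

Take the total order A < B < D < E < F < G < J on the vertex set. Then K (dimension 2) consists of the simplices:

  0-simplices (7): A, B, D, E, F, G, J
  1-simplices (18): AB, AD, AE, AF, AG, AJ, BD, BE, BF, BJ, DE, DF, DG, DJ, EG, FG, FJ, GJ
  2-simplices (12): ABE, ABJ, ADF, ADJ, AEG, AFG, BDE, BDF, BFJ, DEG, DGJ, FGJ

giving chain groups C_0 ≅ Z^7, C_1 ≅ Z^18, C_2 ≅ Z^12.

Boundary ∂_1: C_1 → C_0 sends each edge [p,q] (with p < q) to q − p.
The resulting 7×18 matrix has rank 6, and its Smith normal form has invariant factors (1,1,1,1,1,1).

∂_2: C_2 → C_1 maps a triangle to the signed sum of its edges. For instance
  ∂AEG = EG − AG + AE,
  ∂ABJ = BJ − AJ + AB.
This gives a 18×12 integer matrix of rank 12; reducing to Smith normal form yields diagonal entries (1,1,1,1,1,1,1,1,1,1,1,2).

Computing H_k = (kernel of ∂_k) / (image of ∂_{k+1}):

  H_0: rank C_0 − rank ∂_1 = 7 − 6 = 1, and the invariant factors of ∂_1 are all 1, so H_0 = Z.
  H_1: rank ker ∂_1 − rank ∂_2 = (18 − 6) − 12 = 0, and ∂_2 has invariant factor 2 > 1, so H_1 = Z/2Z.
  H_2: rank ker ∂_2 − rank ∂_3 = (12 − 12) − 0 = 0, and there is no ∂_3, so H_2 = 0.

(K is a triangulation of the real projective plane RP^2.)

H_0 ≅ Z,  H_1 ≅ Z/2Z,  H_2 = 0.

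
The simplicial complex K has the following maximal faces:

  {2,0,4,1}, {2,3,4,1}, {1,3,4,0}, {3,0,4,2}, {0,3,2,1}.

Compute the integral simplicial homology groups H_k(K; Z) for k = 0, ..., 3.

H_0 ≅ Z,  H_1 = 0,  H_2 = 0,  H_3 ≅ Z.

We work with the vertex ordering 0 < 1 < 2 < 3 < 4. The simplices of K, each written with vertices in increasing order, are:

  0-simplices (5): [0], [1], [2], [3], [4]
  1-simplices (10): [0,1], [0,2], [0,3], [0,4], [1,2], [1,3], [1,4], [2,3], [2,4], [3,4]
  2-simplices (10): [0,1,2], [0,1,3], [0,1,4], [0,2,3], [0,2,4], [0,3,4], [1,2,3], [1,2,4], [1,3,4], [2,3,4]
  3-simplices (5): [0,1,2,3], [0,1,2,4], [0,1,3,4], [0,2,3,4], [1,2,3,4]

giving chain groups C_0 ≅ Z^5, C_1 ≅ Z^10, C_2 ≅ Z^10, C_3 ≅ Z^5.

∂_1: C_1 → C_0 sends each edge [p,q] (with p < q) to q − p.
The resulting 5×10 matrix has rank 4, and its Smith normal form has invariant factors (1,1,1,1).

The boundary map ∂_2: C_2 → C_1 sends each 2-simplex [p,q,r] to [q,r] − [p,r] + [p,q]. For instance
  ∂[1,3,4] = [3,4] − [1,4] + [1,3],
  ∂[0,2,3] = [2,3] − [0,3] + [0,2].
As a 10×10 matrix over Z this has rank 6, with invariant factors (1,1,1,1,1,1).

∂_3: C_3 → C_2 sends each 3-simplex σ to the alternating sum Σ_i (−1)^i (σ with its i-th vertex removed). For instance
  ∂[0,1,2,4] = [1,2,4] − [0,2,4] + [0,1,4] − [0,1,2],
  ∂[1,2,3,4] = [2,3,4] − [1,3,4] + [1,2,4] − [1,2,3].
The resulting 10×5 matrix has rank 4, and its Smith normal form has invariant factors (1,1,1,1).

Computing H_k = (kernel of ∂_k) / (image of ∂_{k+1}):

  H_0: rank C_0 − rank ∂_1 = 5 − 4 = 1, and the invariant factors of ∂_1 are all 1, so H_0 ≅ Z.
  H_1: rank ker ∂_1 − rank ∂_2 = (10 − 4) − 6 = 0, and the invariant factors of ∂_2 are all 1, so H_1 ≅ 0.
  H_2: rank ker ∂_2 − rank ∂_3 = (10 − 6) − 4 = 0, and the invariant factors of ∂_3 are all 1, so H_2 ≅ 0.
  H_3: rank ker ∂_3 − rank ∂_4 = (5 − 4) − 0 = 1, and there is no ∂_4, so H_3 ≅ Z.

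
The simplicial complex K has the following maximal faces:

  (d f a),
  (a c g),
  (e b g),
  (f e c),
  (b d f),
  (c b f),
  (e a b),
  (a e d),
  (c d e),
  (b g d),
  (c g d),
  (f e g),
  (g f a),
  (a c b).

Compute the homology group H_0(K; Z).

H_0 = Z.

Take the total order a < b < c < d < e < f < g on the vertex set. Then K (dimension 2) consists of the simplices:

  0-simplices (7): a, b, c, d, e, f, g
  1-simplices (21): ab, ac, ad, ae, af, ag, bc, bd, be, bf, bg, cd, ce, cf, cg, de, df, dg, ef, eg, fg
  2-simplices (14): abc, abe, acg, ade, adf, afg, bcf, bdf, bdg, beg, cde, cdg, cef, efg

Hence C_0 ≅ Z^7, C_1 ≅ Z^21, C_2 ≅ Z^14.

∂_1: C_1 → C_0 is given by ∂[p,q] = [q] − [p].
The resulting 7×21 matrix has rank 6, and its Smith normal form has invariant factors (1,1,1,1,1,1).

The boundary map ∂_2: C_2 → C_1 maps a triangle to the signed sum of its edges. For instance
  ∂beg = eg − bg + be,
  ∂acg = cg − ag + ac.
The 21×14 boundary matrix has rank 13 and Smith normal form diag(1,1,1,1,1,1,1,1,1,1,1,1,1).

Now H_k = ker ∂_k / im ∂_{k+1}, so:

  H_0: rank C_0 − rank ∂_1 = 7 − 6 = 1, and the invariant factors of ∂_1 are all 1, so H_0 ≅ Z.

(K is a triangulation of the torus T^2.)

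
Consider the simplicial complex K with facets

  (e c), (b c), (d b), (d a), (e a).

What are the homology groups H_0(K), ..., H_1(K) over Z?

H_0 = Z,  H_1 = Z.

We work with the vertex ordering a < b < c < d < e. The simplices of K, each written with vertices in increasing order, are:

  0-simplices (5): a, b, c, d, e
  1-simplices (5): ad, ae, bc, bd, ce

so the chain groups are C_0 ≅ Z^5, C_1 ≅ Z^5.

Boundary ∂_1: C_1 → C_0 maps an edge to its endpoints' difference, ∂[p,q] = q − p.
This gives a 5×5 integer matrix of rank 4; reducing to Smith normal form yields diagonal entries (1,1,1,1).

From H_k ≅ ker(∂_k) / im(∂_{k+1}) we obtain:

  H_0: rank C_0 − rank ∂_1 = 5 − 4 = 1, and the invariant factors of ∂_1 are all 1, so H_0 ≅ Z.
  H_1: rank ker ∂_1 − rank ∂_2 = (5 − 4) − 0 = 1, and there is no ∂_2, so H_1 ≅ Z.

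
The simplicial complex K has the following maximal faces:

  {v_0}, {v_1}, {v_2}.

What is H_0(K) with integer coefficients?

We work with the vertex ordering v_0 < v_1 < v_2. The simplices of K, each written with vertices in increasing order, are:

  0-simplices (3): [v_0], [v_1], [v_2]

giving chain groups C_0 ≅ Z^3.

Computing H_k = (kernel of ∂_k) / (image of ∂_{k+1}):

  H_0: rank C_0 − rank ∂_1 = 3 − 0 = 3, and there is no ∂_1, so H_0 ≅ Z^3.

H_0 = Z^3.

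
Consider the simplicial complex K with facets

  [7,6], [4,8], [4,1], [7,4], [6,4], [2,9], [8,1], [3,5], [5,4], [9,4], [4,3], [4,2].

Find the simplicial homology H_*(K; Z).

H_0 ≅ Z,  H_1 ≅ Z^4.

We work with the vertex ordering 1 < 2 < 3 < 4 < 5 < 6 < 7 < 8 < 9. The simplices of K, each written with vertices in increasing order, are:

  0-simplices (9): [1], [2], [3], [4], [5], [6], [7], [8], [9]
  1-simplices (12): [1,4], [1,8], [2,4], [2,9], [3,4], [3,5], [4,5], [4,6], [4,7], [4,8], [4,9], [6,7]

giving chain groups C_0 ≅ Z^9, C_1 ≅ Z^12.

The boundary map ∂_1: C_1 → C_0 sends each edge [p,q] (with p < q) to q − p. For instance
  ∂[4,8] = [8] − [4].
The 9×12 boundary matrix has rank 8 and Smith normal form diag(1,1,1,1,1,1,1,1).

From H_k ≅ ker(∂_k) / im(∂_{k+1}) we obtain:

  H_0: rank C_0 − rank ∂_1 = 9 − 8 = 1, and the invariant factors of ∂_1 are all 1, so H_0 = Z.
  H_1: rank ker ∂_1 − rank ∂_2 = (12 − 8) − 0 = 4, and there is no ∂_2, so H_1 = Z^4.

As a check, the Euler characteristic is 9 − 12 = -3, which agrees with 1 − 4 = -3.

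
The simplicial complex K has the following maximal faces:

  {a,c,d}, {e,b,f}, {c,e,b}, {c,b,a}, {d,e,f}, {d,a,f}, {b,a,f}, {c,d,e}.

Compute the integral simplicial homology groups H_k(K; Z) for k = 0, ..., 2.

H_0 ≅ Z,  H_1 = 0,  H_2 ≅ Z.

Fix the vertex order a < b < c < d < e < f and write every simplex with vertices in increasing order. Then dim K = 2 and the simplices of K are:

  0-simplices (6): a, b, c, d, e, f
  1-simplices (12): ab, ac, ad, af, bc, be, bf, cd, ce, de, df, ef
  2-simplices (8): abc, abf, acd, adf, bce, bef, cde, def

giving chain groups C_0 ≅ Z^6, C_1 ≅ Z^12, C_2 ≅ Z^8.

∂_1: C_1 → C_0 is given by ∂[p,q] = [q] − [p].
The resulting 6×12 matrix has rank 5, and its Smith normal form has invariant factors (1,1,1,1,1).

The boundary map ∂_2: C_2 → C_1 acts by ∂[p,q,r] = [q,r] − [p,r] + [p,q]. For instance
  ∂cde = de − ce + cd,
  ∂bef = ef − bf + be.
This gives a 12×8 integer matrix of rank 7; reducing to Smith normal form yields diagonal entries (1,1,1,1,1,1,1).

From H_k ≅ ker(∂_k) / im(∂_{k+1}) we obtain:

  H_0: rank C_0 − rank ∂_1 = 6 − 5 = 1, and the invariant factors of ∂_1 are all 1, so H_0 ≅ Z.
  H_1: rank ker ∂_1 − rank ∂_2 = (12 − 5) − 7 = 0, and the invariant factors of ∂_2 are all 1, so H_1 ≅ 0.
  H_2: rank ker ∂_2 − rank ∂_3 = (8 − 7) − 0 = 1, and there is no ∂_3, so H_2 ≅ Z.

(K is a triangulation of the 2-sphere S^2.)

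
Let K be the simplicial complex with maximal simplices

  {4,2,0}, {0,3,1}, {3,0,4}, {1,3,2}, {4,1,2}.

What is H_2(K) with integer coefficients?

H_2 = 0.

We work with the vertex ordering 0 < 1 < 2 < 3 < 4. The simplices of K, each written with vertices in increasing order, are:

  0-simplices (5): [0], [1], [2], [3], [4]
  1-simplices (10): [0,1], [0,2], [0,3], [0,4], [1,2], [1,3], [1,4], [2,3], [2,4], [3,4]
  2-simplices (5): [0,1,3], [0,2,4], [0,3,4], [1,2,3], [1,2,4]

Hence C_0 ≅ Z^5, C_1 ≅ Z^10, C_2 ≅ Z^5.

Boundary ∂_1: C_1 → C_0 maps an edge to its endpoints' difference, ∂[p,q] = q − p. For instance
  ∂[1,3] = [3] − [1].
This gives a 5×10 integer matrix of rank 4; reducing to Smith normal form yields diagonal entries (1,1,1,1).

The boundary map ∂_2: C_2 → C_1 sends each 2-simplex [p,q,r] to [q,r] − [p,r] + [p,q]. For instance
  ∂[1,2,3] = [2,3] − [1,3] + [1,2],
  ∂[1,2,4] = [2,4] − [1,4] + [1,2].
This gives a 10×5 integer matrix of rank 5; reducing to Smith normal form yields diagonal entries (1,1,1,1,1).

Now H_k = ker ∂_k / im ∂_{k+1}, so:

  H_2: rank ker ∂_2 − rank ∂_3 = (5 − 5) − 0 = 0, and there is no ∂_3, so H_2 ≅ 0.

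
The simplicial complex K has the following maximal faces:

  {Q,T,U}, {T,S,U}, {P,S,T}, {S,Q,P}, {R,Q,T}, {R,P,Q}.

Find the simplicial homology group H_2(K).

We work with the vertex ordering P < Q < R < S < T < U. The simplices of K, each written with vertices in increasing order, are:

  0-simplices (6): P, Q, R, S, T, U
  1-simplices (12): PQ, PR, PS, PT, QR, QS, QT, QU, RT, ST, SU, TU
  2-simplices (6): PQR, PQS, PST, QRT, QTU, STU

giving chain groups C_0 ≅ Z^6, C_1 ≅ Z^12, C_2 ≅ Z^6.

The boundary map ∂_1: C_1 → C_0 sends each edge [p,q] (with p < q) to q − p. For instance
  ∂RT = T − R.
The 6×12 boundary matrix has rank 5 and Smith normal form diag(1,1,1,1,1).

∂_2: C_2 → C_1 acts by ∂[p,q,r] = [q,r] − [p,r] + [p,q]. For instance
  ∂PQS = QS − PS + PQ,
  ∂QRT = RT − QT + QR.
This gives a 12×6 integer matrix of rank 6; reducing to Smith normal form yields diagonal entries (1,1,1,1,1,1).

Now H_k = ker ∂_k / im ∂_{k+1}, so:

  H_2: rank ker ∂_2 − rank ∂_3 = (6 − 6) − 0 = 0, and there is no ∂_3, so H_2 ≅ 0.

(K is a triangulation of the cylinder S^1 x I.)

H_2 = 0.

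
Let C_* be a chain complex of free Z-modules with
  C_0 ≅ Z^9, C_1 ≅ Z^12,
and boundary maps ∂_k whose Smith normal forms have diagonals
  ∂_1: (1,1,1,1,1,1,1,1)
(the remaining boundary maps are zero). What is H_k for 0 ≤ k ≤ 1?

H_0: b_0 = 9 − 0 − 8 = 1; torsion from ∂_1 factors > 1: none. So H_0 = Z.
H_1: b_1 = 12 − 8 − 0 = 4; torsion from ∂_2 factors > 1: none. So H_1 = Z^4.

H_0 = Z,  H_1 = Z^4.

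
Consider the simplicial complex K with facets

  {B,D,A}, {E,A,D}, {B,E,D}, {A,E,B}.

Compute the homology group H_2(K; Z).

H_2 ≅ Z.

K has 4 vertices, 6 edges, 4 triangles.
rank ∂_2 = 3, rank ∂_3 = 0 ⇒ b_2 = 4 − 3 − 0 = 1. So H_2 ≅ Z.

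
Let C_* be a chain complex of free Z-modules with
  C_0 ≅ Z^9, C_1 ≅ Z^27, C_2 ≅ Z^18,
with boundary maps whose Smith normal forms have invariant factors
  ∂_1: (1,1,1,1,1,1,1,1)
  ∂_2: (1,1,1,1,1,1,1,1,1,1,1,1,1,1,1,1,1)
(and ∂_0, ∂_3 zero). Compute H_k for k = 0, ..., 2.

H_0 = Z,  H_1 = Z^2,  H_2 = Z.

H_0: b_0 = 9 − 0 − 8 = 1; torsion from ∂_1 factors > 1: none. So H_0 = Z.
H_1: b_1 = 27 − 8 − 17 = 2; torsion from ∂_2 factors > 1: none. So H_1 = Z^2.
H_2: b_2 = 18 − 17 − 0 = 1; torsion from ∂_3 factors > 1: none. So H_2 = Z.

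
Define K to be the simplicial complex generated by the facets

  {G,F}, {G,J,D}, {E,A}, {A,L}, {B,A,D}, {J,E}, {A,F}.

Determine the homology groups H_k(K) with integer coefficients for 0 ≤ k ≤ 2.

H_0 = Z,  H_1 = Z^2,  H_2 = 0.

Fix the vertex order A < B < D < E < F < G < J < L and write every simplex with vertices in increasing order. Then dim K = 2 and the simplices of K are:

  0-simplices (8): A, B, D, E, F, G, J, L
  1-simplices (11): AB, AD, AE, AF, AL, BD, DG, DJ, EJ, FG, GJ
  2-simplices (2): ABD, DGJ

Hence C_0 ≅ Z^8, C_1 ≅ Z^11, C_2 ≅ Z^2.

Boundary ∂_1: C_1 → C_0 sends each edge [p,q] (with p < q) to q − p. For instance
  ∂AL = L − A.
The 8×11 boundary matrix has rank 7 and Smith normal form diag(1,1,1,1,1,1,1).

The boundary map ∂_2: C_2 → C_1 acts by ∂[p,q,r] = [q,r] − [p,r] + [p,q]. For instance
  ∂ABD = BD − AD + AB,
  ∂DGJ = GJ − DJ + DG.
This gives a 11×2 integer matrix of rank 2; reducing to Smith normal form yields diagonal entries (1,1).

From H_k ≅ ker(∂_k) / im(∂_{k+1}) we obtain:

  H_0: rank C_0 − rank ∂_1 = 8 − 7 = 1, and the invariant factors of ∂_1 are all 1, so H_0 = Z.
  H_1: rank ker ∂_1 − rank ∂_2 = (11 − 7) − 2 = 2, and the invariant factors of ∂_2 are all 1, so H_1 = Z^2.
  H_2: rank ker ∂_2 − rank ∂_3 = (2 − 2) − 0 = 0, and there is no ∂_3, so H_2 = 0.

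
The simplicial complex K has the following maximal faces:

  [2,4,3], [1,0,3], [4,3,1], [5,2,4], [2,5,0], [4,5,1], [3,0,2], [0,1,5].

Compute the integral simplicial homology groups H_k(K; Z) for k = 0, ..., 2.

H_0 = Z,  H_1 = 0,  H_2 = Z.

Fix the vertex order 0 < 1 < 2 < 3 < 4 < 5 and write every simplex with vertices in increasing order. Then dim K = 2 and the simplices of K are:

  0-simplices (6): [0], [1], [2], [3], [4], [5]
  1-simplices (12): [0,1], [0,2], [0,3], [0,5], [1,3], [1,4], [1,5], [2,3], [2,4], [2,5], [3,4], [4,5]
  2-simplices (8): [0,1,3], [0,1,5], [0,2,3], [0,2,5], [1,3,4], [1,4,5], [2,3,4], [2,4,5]

giving chain groups C_0 ≅ Z^6, C_1 ≅ Z^12, C_2 ≅ Z^8.

∂_1: C_1 → C_0 sends each edge [p,q] (with p < q) to q − p.
This gives a 6×12 integer matrix of rank 5; reducing to Smith normal form yields diagonal entries (1,1,1,1,1).

The boundary map ∂_2: C_2 → C_1 maps a triangle to the signed sum of its edges. For instance
  ∂[2,4,5] = [4,5] − [2,5] + [2,4],
  ∂[1,4,5] = [4,5] − [1,5] + [1,4].
The 12×8 boundary matrix has rank 7 and Smith normal form diag(1,1,1,1,1,1,1).

From H_k ≅ ker(∂_k) / im(∂_{k+1}) we obtain:

  H_0: rank C_0 − rank ∂_1 = 6 − 5 = 1, and the invariant factors of ∂_1 are all 1, so H_0 = Z.
  H_1: rank ker ∂_1 − rank ∂_2 = (12 − 5) − 7 = 0, and the invariant factors of ∂_2 are all 1, so H_1 = 0.
  H_2: rank ker ∂_2 − rank ∂_3 = (8 − 7) − 0 = 1, and there is no ∂_3, so H_2 = Z.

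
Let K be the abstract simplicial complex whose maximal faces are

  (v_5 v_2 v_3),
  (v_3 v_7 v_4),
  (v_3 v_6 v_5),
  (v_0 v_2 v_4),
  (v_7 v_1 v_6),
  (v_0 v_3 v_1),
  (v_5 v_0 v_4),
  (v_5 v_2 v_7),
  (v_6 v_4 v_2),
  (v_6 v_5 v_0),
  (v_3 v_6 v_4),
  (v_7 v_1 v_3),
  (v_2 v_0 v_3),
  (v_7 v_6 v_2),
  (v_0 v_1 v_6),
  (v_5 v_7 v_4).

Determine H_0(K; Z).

H_0 = Z.

We work with the vertex ordering v_0 < v_1 < v_2 < v_3 < v_4 < v_5 < v_6 < v_7. The simplices of K, each written with vertices in increasing order, are:

  0-simplices (8): [v_0], [v_1], [v_2], [v_3], [v_4], [v_5], [v_6], [v_7]
  1-simplices (24): (24 of them)
  2-simplices (16): (16 of them)

giving chain groups C_0 ≅ Z^8, C_1 ≅ Z^24, C_2 ≅ Z^16.

The boundary map ∂_1: C_1 → C_0 sends each edge [p,q] (with p < q) to q − p. For instance
  ∂[v_0,v_1] = [v_1] − [v_0].
The resulting 8×24 matrix has rank 7, and its Smith normal form has invariant factors (1,1,1,1,1,1,1).

The boundary map ∂_2: C_2 → C_1 acts by ∂[p,q,r] = [q,r] − [p,r] + [p,q]. For instance
  ∂[v_3,v_4,v_7] = [v_4,v_7] − [v_3,v_7] + [v_3,v_4],
  ∂[v_2,v_3,v_5] = [v_3,v_5] − [v_2,v_5] + [v_2,v_3].
As a 24×16 matrix over Z this has rank 15, with invariant factors (1,1,1,1,1,1,1,1,1,1,1,1,1,1,1).

Reading off H_k = ker ∂_k / im ∂_{k+1}:

  H_0: rank C_0 − rank ∂_1 = 8 − 7 = 1, and the invariant factors of ∂_1 are all 1, so H_0 ≅ Z.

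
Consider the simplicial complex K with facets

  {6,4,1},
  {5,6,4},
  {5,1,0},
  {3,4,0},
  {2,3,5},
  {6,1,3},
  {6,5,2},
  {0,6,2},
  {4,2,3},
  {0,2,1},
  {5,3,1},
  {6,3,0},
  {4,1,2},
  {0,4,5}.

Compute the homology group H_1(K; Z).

Fix the vertex order 0 < 1 < 2 < 3 < 4 < 5 < 6 and write every simplex with vertices in increasing order. Then dim K = 2 and the simplices of K are:

  0-simplices (7): [0], [1], [2], [3], [4], [5], [6]
  1-simplices (21): [0,1], [0,2], [0,3], [0,4], [0,5], [0,6], [1,2], [1,3], [1,4], [1,5], [1,6], [2,3], [2,4], [2,5], [2,6], [3,4], [3,5], [3,6], [4,5], [4,6], [5,6]
  2-simplices (14): [0,1,2], [0,1,5], [0,2,6], [0,3,4], [0,3,6], [0,4,5], [1,2,4], [1,3,5], [1,3,6], [1,4,6], [2,3,4], [2,3,5], [2,5,6], [4,5,6]

Hence C_0 ≅ Z^7, C_1 ≅ Z^21, C_2 ≅ Z^14.

The boundary map ∂_1: C_1 → C_0 maps an edge to its endpoints' difference, ∂[p,q] = q − p. For instance
  ∂[3,6] = [6] − [3].
The resulting 7×21 matrix has rank 6, and its Smith normal form has invariant factors (1,1,1,1,1,1).

The boundary map ∂_2: C_2 → C_1 sends each 2-simplex [p,q,r] to [q,r] − [p,r] + [p,q]. For instance
  ∂[2,3,5] = [3,5] − [2,5] + [2,3],
  ∂[0,1,2] = [1,2] − [0,2] + [0,1].
This gives a 21×14 integer matrix of rank 13; reducing to Smith normal form yields diagonal entries (1,1,1,1,1,1,1,1,1,1,1,1,1).

Now H_k = ker ∂_k / im ∂_{k+1}, so:

  H_1: rank ker ∂_1 − rank ∂_2 = (21 − 6) − 13 = 2, and the invariant factors of ∂_2 are all 1, so H_1 ≅ Z^2.

(K is a triangulation of the torus T^2.)

H_1 = Z^2.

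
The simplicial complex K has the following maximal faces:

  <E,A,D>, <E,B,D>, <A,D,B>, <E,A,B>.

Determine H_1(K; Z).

H_1 ≅ 0.

Order the vertices as A < B < D < E. Listing each simplex with vertices in this order, K has dimension 2 with simplices:

  0-simplices (4): A, B, D, E
  1-simplices (6): AB, AD, AE, BD, BE, DE
  2-simplices (4): ABD, ABE, ADE, BDE

Hence C_0 ≅ Z^4, C_1 ≅ Z^6, C_2 ≅ Z^4.

∂_1: C_1 → C_0 sends each edge [p,q] (with p < q) to q − p. For instance
  ∂BD = D − B.
The resulting 4×6 matrix has rank 3, and its Smith normal form has invariant factors (1,1,1).

∂_2: C_2 → C_1 sends each 2-simplex [p,q,r] to [q,r] − [p,r] + [p,q]. For instance
  ∂ABE = BE − AE + AB,
  ∂BDE = DE − BE + BD.
This gives a 6×4 integer matrix of rank 3; reducing to Smith normal form yields diagonal entries (1,1,1).

Reading off H_k = ker ∂_k / im ∂_{k+1}:

  H_1: rank ker ∂_1 − rank ∂_2 = (6 − 3) − 3 = 0, and the invariant factors of ∂_2 are all 1, so H_1 = 0.

(K is a triangulation of the 2-sphere S^2.)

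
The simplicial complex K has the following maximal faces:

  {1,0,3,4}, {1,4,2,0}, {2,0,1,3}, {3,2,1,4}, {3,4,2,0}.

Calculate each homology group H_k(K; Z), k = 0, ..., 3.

H_0 = Z,  H_1 = 0,  H_2 = 0,  H_3 = Z.

Take the total order 0 < 1 < 2 < 3 < 4 on the vertex set. Then K (dimension 3) consists of the simplices:

  0-simplices (5): [0], [1], [2], [3], [4]
  1-simplices (10): [0,1], [0,2], [0,3], [0,4], [1,2], [1,3], [1,4], [2,3], [2,4], [3,4]
  2-simplices (10): [0,1,2], [0,1,3], [0,1,4], [0,2,3], [0,2,4], [0,3,4], [1,2,3], [1,2,4], [1,3,4], [2,3,4]
  3-simplices (5): [0,1,2,3], [0,1,2,4], [0,1,3,4], [0,2,3,4], [1,2,3,4]

giving chain groups C_0 ≅ Z^5, C_1 ≅ Z^10, C_2 ≅ Z^10, C_3 ≅ Z^5.

Boundary ∂_1: C_1 → C_0 maps an edge to its endpoints' difference, ∂[p,q] = q − p. For instance
  ∂[2,3] = [3] − [2].
The resulting 5×10 matrix has rank 4, and its Smith normal form has invariant factors (1,1,1,1).

The boundary map ∂_2: C_2 → C_1 acts by ∂[p,q,r] = [q,r] − [p,r] + [p,q]. For instance
  ∂[0,1,2] = [1,2] − [0,2] + [0,1],
  ∂[0,1,3] = [1,3] − [0,3] + [0,1].
The resulting 10×10 matrix has rank 6, and its Smith normal form has invariant factors (1,1,1,1,1,1).

The boundary map ∂_3: C_3 → C_2 sends each 3-simplex σ to the alternating sum Σ_i (−1)^i (σ with its i-th vertex removed). For instance
  ∂[0,1,3,4] = [1,3,4] − [0,3,4] + [0,1,4] − [0,1,3],
  ∂[0,1,2,3] = [1,2,3] − [0,2,3] + [0,1,3] − [0,1,2].
This gives a 10×5 integer matrix of rank 4; reducing to Smith normal form yields diagonal entries (1,1,1,1).

From H_k ≅ ker(∂_k) / im(∂_{k+1}) we obtain:

  H_0: rank C_0 − rank ∂_1 = 5 − 4 = 1, and the invariant factors of ∂_1 are all 1, so H_0 = Z.
  H_1: rank ker ∂_1 − rank ∂_2 = (10 − 4) − 6 = 0, and the invariant factors of ∂_2 are all 1, so H_1 = 0.
  H_2: rank ker ∂_2 − rank ∂_3 = (10 − 6) − 4 = 0, and the invariant factors of ∂_3 are all 1, so H_2 = 0.
  H_3: rank ker ∂_3 − rank ∂_4 = (5 − 4) − 0 = 1, and there is no ∂_4, so H_3 = Z.

As a check, the Euler characteristic is 5 − 10 + 10 − 5 = 0, which agrees with 1 − 0 + 0 − 1 = 0.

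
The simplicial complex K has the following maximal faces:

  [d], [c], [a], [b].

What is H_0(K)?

We work with the vertex ordering a < b < c < d. The simplices of K, each written with vertices in increasing order, are:

  0-simplices (4): a, b, c, d

Hence C_0 ≅ Z^4.

From H_k ≅ ker(∂_k) / im(∂_{k+1}) we obtain:

  H_0: rank C_0 − rank ∂_1 = 4 − 0 = 4, and there is no ∂_1, so H_0 = Z^4.

(K is a triangulation of a set of 4 points.)

H_0 = Z^4.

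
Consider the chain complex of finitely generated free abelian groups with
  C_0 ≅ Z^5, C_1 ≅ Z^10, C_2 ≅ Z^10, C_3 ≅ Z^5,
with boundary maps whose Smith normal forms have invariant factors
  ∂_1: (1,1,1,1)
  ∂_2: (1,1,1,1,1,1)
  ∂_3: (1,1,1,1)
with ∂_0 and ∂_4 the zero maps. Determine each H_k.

H_0: b_0 = 5 − 0 − 4 = 1; torsion from ∂_1 factors > 1: none. So H_0 ≅ Z.
H_1: b_1 = 10 − 4 − 6 = 0; torsion from ∂_2 factors > 1: none. So H_1 ≅ 0.
H_2: b_2 = 10 − 6 − 4 = 0; torsion from ∂_3 factors > 1: none. So H_2 ≅ 0.
H_3: b_3 = 5 − 4 − 0 = 1; torsion from ∂_4 factors > 1: none. So H_3 ≅ Z.

H_0 ≅ Z,  H_1 = 0,  H_2 = 0,  H_3 ≅ Z.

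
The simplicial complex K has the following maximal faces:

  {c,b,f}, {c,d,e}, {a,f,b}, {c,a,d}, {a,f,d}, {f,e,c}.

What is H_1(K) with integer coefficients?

We work with the vertex ordering a < b < c < d < e < f. The simplices of K, each written with vertices in increasing order, are:

  0-simplices (6): a, b, c, d, e, f
  1-simplices (12): ab, ac, ad, af, bc, bf, cd, ce, cf, de, df, ef
  2-simplices (6): abf, acd, adf, bcf, cde, cef

giving chain groups C_0 ≅ Z^6, C_1 ≅ Z^12, C_2 ≅ Z^6.

The boundary map ∂_1: C_1 → C_0 maps an edge to its endpoints' difference, ∂[p,q] = q − p.
This gives a 6×12 integer matrix of rank 5; reducing to Smith normal form yields diagonal entries (1,1,1,1,1).

∂_2: C_2 → C_1 acts by ∂[p,q,r] = [q,r] − [p,r] + [p,q]. For instance
  ∂acd = cd − ad + ac,
  ∂abf = bf − af + ab.
The 12×6 boundary matrix has rank 6 and Smith normal form diag(1,1,1,1,1,1).

Reading off H_k = ker ∂_k / im ∂_{k+1}:

  H_1: rank ker ∂_1 − rank ∂_2 = (12 − 5) − 6 = 1, and the invariant factors of ∂_2 are all 1, so H_1 = Z.

H_1 ≅ Z.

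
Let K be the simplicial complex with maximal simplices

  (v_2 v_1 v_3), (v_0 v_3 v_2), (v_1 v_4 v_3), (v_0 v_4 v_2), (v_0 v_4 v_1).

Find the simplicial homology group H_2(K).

Take the total order v_0 < v_1 < v_2 < v_3 < v_4 on the vertex set. Then K (dimension 2) consists of the simplices:

  0-simplices (5): [v_0], [v_1], [v_2], [v_3], [v_4]
  1-simplices (10): [v_0,v_1], [v_0,v_2], [v_0,v_3], [v_0,v_4], [v_1,v_2], [v_1,v_3], [v_1,v_4], [v_2,v_3], [v_2,v_4], [v_3,v_4]
  2-simplices (5): [v_0,v_1,v_4], [v_0,v_2,v_3], [v_0,v_2,v_4], [v_1,v_2,v_3], [v_1,v_3,v_4]

Hence C_0 ≅ Z^5, C_1 ≅ Z^10, C_2 ≅ Z^5.

The boundary map ∂_1: C_1 → C_0 sends each edge [p,q] (with p < q) to q − p. For instance
  ∂[v_2,v_4] = [v_4] − [v_2].
As a 5×10 matrix over Z this has rank 4, with invariant factors (1,1,1,1).

The boundary map ∂_2: C_2 → C_1 sends each 2-simplex [p,q,r] to [q,r] − [p,r] + [p,q]. For instance
  ∂[v_1,v_2,v_3] = [v_2,v_3] − [v_1,v_3] + [v_1,v_2],
  ∂[v_1,v_3,v_4] = [v_3,v_4] − [v_1,v_4] + [v_1,v_3].
The resulting 10×5 matrix has rank 5, and its Smith normal form has invariant factors (1,1,1,1,1).

Reading off H_k = ker ∂_k / im ∂_{k+1}:

  H_2: rank ker ∂_2 − rank ∂_3 = (5 − 5) − 0 = 0, and there is no ∂_3, so H_2 = 0.

(K is a triangulation of the Möbius band.)

H_2 = 0.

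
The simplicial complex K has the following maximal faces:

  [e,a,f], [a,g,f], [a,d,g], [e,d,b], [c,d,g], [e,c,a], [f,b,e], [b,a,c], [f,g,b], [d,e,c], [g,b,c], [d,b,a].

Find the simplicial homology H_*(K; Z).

Take the total order a < b < c < d < e < f < g on the vertex set. Then K (dimension 2) consists of the simplices:

  0-simplices (7): a, b, c, d, e, f, g
  1-simplices (18): ab, ac, ad, ae, af, ag, bc, bd, be, bf, bg, cd, ce, cg, de, dg, ef, fg
  2-simplices (12): abc, abd, ace, adg, aef, afg, bcg, bde, bef, bfg, cde, cdg

giving chain groups C_0 ≅ Z^7, C_1 ≅ Z^18, C_2 ≅ Z^12.

∂_1: C_1 → C_0 is given by ∂[p,q] = [q] − [p].
As a 7×18 matrix over Z this has rank 6, with invariant factors (1,1,1,1,1,1).

∂_2: C_2 → C_1 acts by ∂[p,q,r] = [q,r] − [p,r] + [p,q]. For instance
  ∂cde = de − ce + cd,
  ∂abc = bc − ac + ab.
The resulting 18×12 matrix has rank 12, and its Smith normal form has invariant factors (1,1,1,1,1,1,1,1,1,1,1,2).

Now H_k = ker ∂_k / im ∂_{k+1}, so:

  H_0: rank C_0 − rank ∂_1 = 7 − 6 = 1, and the invariant factors of ∂_1 are all 1, so H_0 = Z.
  H_1: rank ker ∂_1 − rank ∂_2 = (18 − 6) − 12 = 0, and ∂_2 has invariant factor 2 > 1, so H_1 = Z/2Z.
  H_2: rank ker ∂_2 − rank ∂_3 = (12 − 12) − 0 = 0, and there is no ∂_3, so H_2 = 0.

As a check, the Euler characteristic is 7 − 18 + 12 = 1, which agrees with 1 − 0 + 0 = 1.

H_0 = Z,  H_1 = Z/2Z,  H_2 = 0.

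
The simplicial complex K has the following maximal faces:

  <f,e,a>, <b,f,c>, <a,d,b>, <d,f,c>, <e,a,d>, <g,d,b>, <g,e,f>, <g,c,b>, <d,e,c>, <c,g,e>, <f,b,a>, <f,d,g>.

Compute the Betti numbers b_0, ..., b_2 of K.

b_0 = 1, b_1 = 0, b_2 = 0.

We work with the vertex ordering a < b < c < d < e < f < g. The simplices of K, each written with vertices in increasing order, are:

  0-simplices (7): a, b, c, d, e, f, g
  1-simplices (18): ab, ad, ae, af, bc, bd, bf, bg, cd, ce, cf, cg, de, df, dg, ef, eg, fg
  2-simplices (12): abd, abf, ade, aef, bcf, bcg, bdg, cde, cdf, ceg, dfg, efg

giving chain groups C_0 ≅ Z^7, C_1 ≅ Z^18, C_2 ≅ Z^12.

The boundary map ∂_1: C_1 → C_0 is given by ∂[p,q] = [q] − [p].
The 7×18 boundary matrix has rank 6 and Smith normal form diag(1,1,1,1,1,1).

Boundary ∂_2: C_2 → C_1 sends each 2-simplex [p,q,r] to [q,r] − [p,r] + [p,q]. For instance
  ∂abd = bd − ad + ab,
  ∂ade = de − ae + ad.
This gives a 18×12 integer matrix of rank 12; reducing to Smith normal form yields diagonal entries (1,1,1,1,1,1,1,1,1,1,1,2).

Now H_k = ker ∂_k / im ∂_{k+1}, so:

  H_0: rank C_0 − rank ∂_1 = 7 − 6 = 1, and the invariant factors of ∂_1 are all 1, so H_0 ≅ Z.
  H_1: rank ker ∂_1 − rank ∂_2 = (18 − 6) − 12 = 0, and ∂_2 has invariant factor 2 > 1, so H_1 ≅ Z/2.
  H_2: rank ker ∂_2 − rank ∂_3 = (12 − 12) − 0 = 0, and there is no ∂_3, so H_2 ≅ 0.

(K is a triangulation of the real projective plane RP^2.)

Hence the Betti numbers are b_0 = 1, b_1 = 0, b_2 = 0.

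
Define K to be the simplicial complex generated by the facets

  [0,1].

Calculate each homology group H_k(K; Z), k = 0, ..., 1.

Order the vertices as 0 < 1. Listing each simplex with vertices in this order, K has dimension 1 with simplices:

  0-simplices (2): [0], [1]
  1-simplices (1): [0,1]

Hence C_0 ≅ Z^2, C_1 ≅ Z^1.

∂_1: C_1 → C_0 is given by ∂[p,q] = [q] − [p]. For instance
  ∂[0,1] = [1] − [0].
This gives a 2×1 integer matrix of rank 1; reducing to Smith normal form yields diagonal entries (1).

Now H_k = ker ∂_k / im ∂_{k+1}, so:

  H_0: rank C_0 − rank ∂_1 = 2 − 1 = 1, and the invariant factors of ∂_1 are all 1, so H_0 ≅ Z.
  H_1: rank ker ∂_1 − rank ∂_2 = (1 − 1) − 0 = 0, and there is no ∂_2, so H_1 ≅ 0.

As a check, the Euler characteristic is 2 − 1 = 1, which agrees with 1 − 0 = 1.
(K is a triangulation of the 1-simplex.)

H_0 ≅ Z,  H_1 = 0.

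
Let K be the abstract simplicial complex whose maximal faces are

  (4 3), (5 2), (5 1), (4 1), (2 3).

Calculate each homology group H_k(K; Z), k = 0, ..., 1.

Order the vertices as 1 < 2 < 3 < 4 < 5. Listing each simplex with vertices in this order, K has dimension 1 with simplices:

  0-simplices (5): [1], [2], [3], [4], [5]
  1-simplices (5): [1,4], [1,5], [2,3], [2,5], [3,4]

Hence C_0 ≅ Z^5, C_1 ≅ Z^5.

Boundary ∂_1: C_1 → C_0 sends each edge [p,q] (with p < q) to q − p. For instance
  ∂[1,4] = [4] − [1].
As a 5×5 matrix over Z this has rank 4, with invariant factors (1,1,1,1).

Now H_k = ker ∂_k / im ∂_{k+1}, so:

  H_0: rank C_0 − rank ∂_1 = 5 − 4 = 1, and the invariant factors of ∂_1 are all 1, so H_0 = Z.
  H_1: rank ker ∂_1 − rank ∂_2 = (5 − 4) − 0 = 1, and there is no ∂_2, so H_1 = Z.

H_0 ≅ Z,  H_1 ≅ Z.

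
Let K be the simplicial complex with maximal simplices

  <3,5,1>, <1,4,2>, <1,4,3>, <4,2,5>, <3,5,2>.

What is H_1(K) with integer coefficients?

H_1 ≅ Z.

Fix the vertex order 1 < 2 < 3 < 4 < 5 and write every simplex with vertices in increasing order. Then dim K = 2 and the simplices of K are:

  0-simplices (5): [1], [2], [3], [4], [5]
  1-simplices (10): [1,2], [1,3], [1,4], [1,5], [2,3], [2,4], [2,5], [3,4], [3,5], [4,5]
  2-simplices (5): [1,2,4], [1,3,4], [1,3,5], [2,3,5], [2,4,5]

giving chain groups C_0 ≅ Z^5, C_1 ≅ Z^10, C_2 ≅ Z^5.

The boundary map ∂_1: C_1 → C_0 sends each edge [p,q] (with p < q) to q − p.
As a 5×10 matrix over Z this has rank 4, with invariant factors (1,1,1,1).

∂_2: C_2 → C_1 maps a triangle to the signed sum of its edges. For instance
  ∂[1,3,5] = [3,5] − [1,5] + [1,3],
  ∂[1,2,4] = [2,4] − [1,4] + [1,2].
The resulting 10×5 matrix has rank 5, and its Smith normal form has invariant factors (1,1,1,1,1).

Now H_k = ker ∂_k / im ∂_{k+1}, so:

  H_1: rank ker ∂_1 − rank ∂_2 = (10 − 4) − 5 = 1, and the invariant factors of ∂_2 are all 1, so H_1 = Z.

(K is a triangulation of the Möbius band.)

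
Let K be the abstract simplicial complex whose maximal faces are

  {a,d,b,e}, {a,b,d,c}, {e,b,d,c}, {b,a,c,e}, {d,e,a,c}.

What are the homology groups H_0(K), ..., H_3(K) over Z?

Take the total order a < b < c < d < e on the vertex set. Then K (dimension 3) consists of the simplices:

  0-simplices (5): a, b, c, d, e
  1-simplices (10): ab, ac, ad, ae, bc, bd, be, cd, ce, de
  2-simplices (10): abc, abd, abe, acd, ace, ade, bcd, bce, bde, cde
  3-simplices (5): abcd, abce, abde, acde, bcde

giving chain groups C_0 ≅ Z^5, C_1 ≅ Z^10, C_2 ≅ Z^10, C_3 ≅ Z^5.

∂_1: C_1 → C_0 maps an edge to its endpoints' difference, ∂[p,q] = q − p.
The 5×10 boundary matrix has rank 4 and Smith normal form diag(1,1,1,1).

∂_2: C_2 → C_1 maps a triangle to the signed sum of its edges. For instance
  ∂acd = cd − ad + ac,
  ∂ace = ce − ae + ac.
This gives a 10×10 integer matrix of rank 6; reducing to Smith normal form yields diagonal entries (1,1,1,1,1,1).

The boundary map ∂_3: C_3 → C_2 sends each 3-simplex σ to the alternating sum Σ_i (−1)^i (σ with its i-th vertex removed). For instance
  ∂abcd = bcd − acd + abd − abc,
  ∂abce = bce − ace + abe − abc.
As a 10×5 matrix over Z this has rank 4, with invariant factors (1,1,1,1).

Computing H_k = (kernel of ∂_k) / (image of ∂_{k+1}):

  H_0: rank C_0 − rank ∂_1 = 5 − 4 = 1, and the invariant factors of ∂_1 are all 1, so H_0 ≅ Z.
  H_1: rank ker ∂_1 − rank ∂_2 = (10 − 4) − 6 = 0, and the invariant factors of ∂_2 are all 1, so H_1 ≅ 0.
  H_2: rank ker ∂_2 − rank ∂_3 = (10 − 6) − 4 = 0, and the invariant factors of ∂_3 are all 1, so H_2 ≅ 0.
  H_3: rank ker ∂_3 − rank ∂_4 = (5 − 4) − 0 = 1, and there is no ∂_4, so H_3 ≅ Z.

(K is a triangulation of the 3-sphere S^3.)

H_0 = Z,  H_1 = 0,  H_2 = 0,  H_3 = Z.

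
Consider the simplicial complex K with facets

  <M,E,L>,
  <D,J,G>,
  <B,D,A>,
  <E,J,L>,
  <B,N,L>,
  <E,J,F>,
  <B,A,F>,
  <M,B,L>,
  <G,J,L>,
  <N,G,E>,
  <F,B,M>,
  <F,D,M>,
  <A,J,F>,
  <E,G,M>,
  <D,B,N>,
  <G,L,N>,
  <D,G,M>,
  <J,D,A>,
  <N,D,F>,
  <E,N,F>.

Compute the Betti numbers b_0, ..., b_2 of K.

b_0 = 1, b_1 = 1, b_2 = 0.

Take the total order A < B < D < E < F < G < J < L < M < N on the vertex set. Then K (dimension 2) consists of the simplices:

  0-simplices (10): A, B, D, E, F, G, J, L, M, N
  1-simplices (30): AB, AD, AF, AJ, BD, BF, BL, BM, BN, DF, DG, DJ, DM, DN, EF, EG, EJ, EL, EM, EN, FJ, FM, FN, GJ, GL, GM, GN, JL, LM, LN
  2-simplices (20): ABD, ABF, ADJ, AFJ, BDN, BFM, BLM, BLN, DFM, DFN, DGJ, DGM, EFJ, EFN, EGM, EGN, EJL, ELM, GJL, GLN

so the chain groups are C_0 ≅ Z^10, C_1 ≅ Z^30, C_2 ≅ Z^20.

The boundary map ∂_1: C_1 → C_0 maps an edge to its endpoints' difference, ∂[p,q] = q − p.
The resulting 10×30 matrix has rank 9, and its Smith normal form has invariant factors (1,1,1,1,1,1,1,1,1).

The boundary map ∂_2: C_2 → C_1 acts by ∂[p,q,r] = [q,r] − [p,r] + [p,q]. For instance
  ∂DFN = FN − DN + DF,
  ∂EJL = JL − EL + EJ.
As a 30×20 matrix over Z this has rank 20, with invariant factors (1,1,1,1,1,1,1,1,1,1,1,1,1,1,1,1,1,1,1,2).

Reading off H_k = ker ∂_k / im ∂_{k+1}:

  H_0: rank C_0 − rank ∂_1 = 10 − 9 = 1, and the invariant factors of ∂_1 are all 1, so H_0 ≅ Z.
  H_1: rank ker ∂_1 − rank ∂_2 = (30 − 9) − 20 = 1, and ∂_2 has invariant factor 2 > 1, so H_1 ≅ Z ⊕ Z/2.
  H_2: rank ker ∂_2 − rank ∂_3 = (20 − 20) − 0 = 0, and there is no ∂_3, so H_2 ≅ 0.

Hence the Betti numbers are b_0 = 1, b_1 = 1, b_2 = 0.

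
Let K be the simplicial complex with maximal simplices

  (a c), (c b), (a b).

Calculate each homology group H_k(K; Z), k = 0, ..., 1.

H_0 ≅ Z,  H_1 ≅ Z.

Take the total order a < b < c on the vertex set. Then K (dimension 1) consists of the simplices:

  0-simplices (3): a, b, c
  1-simplices (3): ab, ac, bc

giving chain groups C_0 ≅ Z^3, C_1 ≅ Z^3.

∂_1: C_1 → C_0 sends each edge [p,q] (with p < q) to q − p. For instance
  ∂ac = c − a.
The resulting 3×3 matrix has rank 2, and its Smith normal form has invariant factors (1,1).

Now H_k = ker ∂_k / im ∂_{k+1}, so:

  H_0: rank C_0 − rank ∂_1 = 3 − 2 = 1, and the invariant factors of ∂_1 are all 1, so H_0 ≅ Z.
  H_1: rank ker ∂_1 − rank ∂_2 = (3 − 2) − 0 = 1, and there is no ∂_2, so H_1 ≅ Z.

(K is a triangulation of the circle S^1.)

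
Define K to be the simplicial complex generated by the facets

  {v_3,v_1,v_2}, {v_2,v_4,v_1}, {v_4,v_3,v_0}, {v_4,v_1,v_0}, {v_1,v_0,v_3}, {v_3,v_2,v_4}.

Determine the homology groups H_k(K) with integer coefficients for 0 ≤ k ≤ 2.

K has 5 vertices, 9 edges, 6 triangles.
rank ∂_0 = 0, rank ∂_1 = 4 ⇒ b_0 = 5 − 0 − 4 = 1; all invariant factors of ∂_1 are 1 so no torsion. So H_0 = Z.
rank ∂_1 = 4, rank ∂_2 = 5 ⇒ b_1 = 9 − 4 − 5 = 0; all invariant factors of ∂_2 are 1 so no torsion. So H_1 = 0.
rank ∂_2 = 5, rank ∂_3 = 0 ⇒ b_2 = 6 − 5 − 0 = 1. So H_2 = Z.

H_0 ≅ Z,  H_1 = 0,  H_2 ≅ Z.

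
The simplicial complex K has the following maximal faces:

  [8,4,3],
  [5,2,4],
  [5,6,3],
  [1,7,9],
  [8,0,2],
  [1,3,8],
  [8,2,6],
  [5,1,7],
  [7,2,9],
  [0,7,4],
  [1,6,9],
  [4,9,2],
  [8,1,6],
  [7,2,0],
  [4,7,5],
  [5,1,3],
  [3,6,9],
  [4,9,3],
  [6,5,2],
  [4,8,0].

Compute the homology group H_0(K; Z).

Fix the vertex order 0 < 1 < 2 < 3 < 4 < 5 < 6 < 7 < 8 < 9 and write every simplex with vertices in increasing order. Then dim K = 2 and the simplices of K are:

  0-simplices (10): [0], [1], [2], [3], [4], [5], [6], [7], [8], [9]
  1-simplices (30): (30 of them)
  2-simplices (20): (20 of them)

Hence C_0 ≅ Z^10, C_1 ≅ Z^30, C_2 ≅ Z^20.

∂_1: C_1 → C_0 is given by ∂[p,q] = [q] − [p].
As a 10×30 matrix over Z this has rank 9, with invariant factors (1,1,1,1,1,1,1,1,1).

The boundary map ∂_2: C_2 → C_1 acts by ∂[p,q,r] = [q,r] − [p,r] + [p,q]. For instance
  ∂[1,7,9] = [7,9] − [1,9] + [1,7],
  ∂[1,6,9] = [6,9] − [1,9] + [1,6].
The 30×20 boundary matrix has rank 20 and Smith normal form diag(1,1,1,1,1,1,1,1,1,1,1,1,1,1,1,1,1,1,1,2).

Reading off H_k = ker ∂_k / im ∂_{k+1}:

  H_0: rank C_0 − rank ∂_1 = 10 − 9 = 1, and the invariant factors of ∂_1 are all 1, so H_0 ≅ Z.

(K is a triangulation of the Klein bottle.)

H_0 = Z.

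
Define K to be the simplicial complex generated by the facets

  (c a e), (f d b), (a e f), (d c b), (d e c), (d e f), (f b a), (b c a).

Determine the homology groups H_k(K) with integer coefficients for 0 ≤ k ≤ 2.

We work with the vertex ordering a < b < c < d < e < f. The simplices of K, each written with vertices in increasing order, are:

  0-simplices (6): a, b, c, d, e, f
  1-simplices (12): ab, ac, ae, af, bc, bd, bf, cd, ce, de, df, ef
  2-simplices (8): abc, abf, ace, aef, bcd, bdf, cde, def

giving chain groups C_0 ≅ Z^6, C_1 ≅ Z^12, C_2 ≅ Z^8.

The boundary map ∂_1: C_1 → C_0 is given by ∂[p,q] = [q] − [p]. For instance
  ∂ef = f − e.
The resulting 6×12 matrix has rank 5, and its Smith normal form has invariant factors (1,1,1,1,1).

The boundary map ∂_2: C_2 → C_1 maps a triangle to the signed sum of its edges. For instance
  ∂abf = bf − af + ab,
  ∂bdf = df − bf + bd.
The 12×8 boundary matrix has rank 7 and Smith normal form diag(1,1,1,1,1,1,1).

Reading off H_k = ker ∂_k / im ∂_{k+1}:

  H_0: rank C_0 − rank ∂_1 = 6 − 5 = 1, and the invariant factors of ∂_1 are all 1, so H_0 = Z.
  H_1: rank ker ∂_1 − rank ∂_2 = (12 − 5) − 7 = 0, and the invariant factors of ∂_2 are all 1, so H_1 = 0.
  H_2: rank ker ∂_2 − rank ∂_3 = (8 − 7) − 0 = 1, and there is no ∂_3, so H_2 = Z.

H_0 = Z,  H_1 = 0,  H_2 = Z.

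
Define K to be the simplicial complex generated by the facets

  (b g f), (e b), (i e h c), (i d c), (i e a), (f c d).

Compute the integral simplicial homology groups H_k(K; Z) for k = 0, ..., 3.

H_0 = Z,  H_1 = Z,  H_2 = 0,  H_3 = 0.

Fix the vertex order a < b < c < d < e < f < g < h < i and write every simplex with vertices in increasing order. Then dim K = 3 and the simplices of K are:

  0-simplices (9): a, b, c, d, e, f, g, h, i
  1-simplices (16): ae, ai, be, bf, bg, cd, ce, cf, ch, ci, df, di, eh, ei, fg, hi
  2-simplices (8): aei, bfg, cdf, cdi, ceh, cei, chi, ehi
  3-simplices (1): cehi

giving chain groups C_0 ≅ Z^9, C_1 ≅ Z^16, C_2 ≅ Z^8, C_3 ≅ Z^1.

∂_1: C_1 → C_0 is given by ∂[p,q] = [q] − [p].
As a 9×16 matrix over Z this has rank 8, with invariant factors (1,1,1,1,1,1,1,1).

∂_2: C_2 → C_1 maps a triangle to the signed sum of its edges. For instance
  ∂chi = hi − ci + ch,
  ∂ceh = eh − ch + ce.
This gives a 16×8 integer matrix of rank 7; reducing to Smith normal form yields diagonal entries (1,1,1,1,1,1,1).

Boundary ∂_3: C_3 → C_2 sends each 3-simplex σ to the alternating sum Σ_i (−1)^i (σ with its i-th vertex removed). For instance
  ∂cehi = ehi − chi + cei − ceh.
As a 8×1 matrix over Z this has rank 1, with invariant factors (1).

Reading off H_k = ker ∂_k / im ∂_{k+1}:

  H_0: rank C_0 − rank ∂_1 = 9 − 8 = 1, and the invariant factors of ∂_1 are all 1, so H_0 = Z.
  H_1: rank ker ∂_1 − rank ∂_2 = (16 − 8) − 7 = 1, and the invariant factors of ∂_2 are all 1, so H_1 = Z.
  H_2: rank ker ∂_2 − rank ∂_3 = (8 − 7) − 1 = 0, and the invariant factors of ∂_3 are all 1, so H_2 = 0.
  H_3: rank ker ∂_3 − rank ∂_4 = (1 − 1) − 0 = 0, and there is no ∂_4, so H_3 = 0.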